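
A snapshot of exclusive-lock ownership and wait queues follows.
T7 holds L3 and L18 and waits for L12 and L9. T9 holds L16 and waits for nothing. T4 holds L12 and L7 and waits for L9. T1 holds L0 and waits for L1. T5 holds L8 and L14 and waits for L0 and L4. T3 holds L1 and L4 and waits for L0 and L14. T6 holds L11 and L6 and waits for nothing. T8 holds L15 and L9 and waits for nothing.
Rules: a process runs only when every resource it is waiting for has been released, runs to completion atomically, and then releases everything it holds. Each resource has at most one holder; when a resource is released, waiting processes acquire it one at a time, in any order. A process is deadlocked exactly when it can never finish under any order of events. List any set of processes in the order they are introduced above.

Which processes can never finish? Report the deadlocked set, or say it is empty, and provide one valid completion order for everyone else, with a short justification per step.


Deadlocked: T1, T5 and T3.
Key observation: the wait chain closes on itself along T1 -> T3 -> T1; T5 is caught in further circular waits.
The rest can finish in the order T8, T9, T4, T6, T7.
Verifying each step:
  T8 waits on nothing -> runs at once and releases L15 and L9
  T9 waits on nothing -> runs at once and releases L16
  T4 waits on L9 — all released -> runs and releases L12 and L7
  T6 waits on nothing -> runs at once and releases L11 and L6
  T7 waits on L12 and L9 — all released -> runs and releases L3 and L18


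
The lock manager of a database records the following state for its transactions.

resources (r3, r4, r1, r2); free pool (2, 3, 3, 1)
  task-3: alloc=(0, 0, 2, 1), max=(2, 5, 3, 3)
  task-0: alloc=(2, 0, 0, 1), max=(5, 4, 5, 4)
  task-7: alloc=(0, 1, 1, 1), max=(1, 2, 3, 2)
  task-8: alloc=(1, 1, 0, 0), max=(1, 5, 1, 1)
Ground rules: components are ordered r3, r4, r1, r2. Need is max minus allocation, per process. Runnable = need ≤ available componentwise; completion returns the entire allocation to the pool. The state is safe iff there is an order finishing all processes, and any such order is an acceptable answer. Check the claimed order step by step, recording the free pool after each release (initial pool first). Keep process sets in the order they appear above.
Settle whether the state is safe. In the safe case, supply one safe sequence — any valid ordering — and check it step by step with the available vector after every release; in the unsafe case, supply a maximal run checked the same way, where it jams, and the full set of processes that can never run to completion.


The state is SAFE; one workable sequence: task-7, task-8, task-3, task-0.
Key observation: task-7 is the earliest step where a requested resource binds exactly: need (1, 1, 2, 1), pool (2, 3, 3, 1) at its turn.
Check, step by step:
  pool = (2, 3, 3, 1)
  task-7 needs (1, 1, 2, 1) <= (2, 3, 3, 1) -> finishes; pool += (0, 1, 1, 1) = (2, 4, 4, 2)
  task-8 needs (0, 4, 1, 1) <= (2, 4, 4, 2) -> finishes; pool += (1, 1, 0, 0) = (3, 5, 4, 2)
  task-3 needs (2, 5, 1, 2) <= (3, 5, 4, 2) -> finishes; pool += (0, 0, 2, 1) = (3, 5, 6, 3)
  task-0 needs (3, 4, 5, 3) <= (3, 5, 6, 3) -> finishes; pool += (2, 0, 0, 1) = (5, 5, 6, 4)


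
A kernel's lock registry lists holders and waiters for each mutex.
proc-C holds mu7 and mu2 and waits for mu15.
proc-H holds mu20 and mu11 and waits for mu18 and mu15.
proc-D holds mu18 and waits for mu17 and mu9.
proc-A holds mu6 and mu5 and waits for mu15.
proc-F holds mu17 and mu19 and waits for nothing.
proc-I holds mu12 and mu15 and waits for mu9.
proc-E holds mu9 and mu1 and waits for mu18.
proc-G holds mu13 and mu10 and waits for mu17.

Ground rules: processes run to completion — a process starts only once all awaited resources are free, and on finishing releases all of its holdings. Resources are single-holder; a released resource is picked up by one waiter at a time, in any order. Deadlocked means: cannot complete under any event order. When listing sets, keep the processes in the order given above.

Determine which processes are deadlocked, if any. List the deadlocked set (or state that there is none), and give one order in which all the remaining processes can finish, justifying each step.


Deadlocked set: proc-C, proc-H, proc-D, proc-A, proc-I and proc-E.
Key observation: along proc-E -> proc-D -> proc-E, each member waits on what the next one holds — a deadlock; proc-C, proc-H, proc-A and proc-I wait into the deadlock from upstream.
The rest can finish in the order proc-F, proc-G.
Verifying each step:
  proc-F: no waits; runs immediately, freeing mu17 and mu19
  run proc-G (all its waits — mu17 — are resolved); releases mu13 and mu10


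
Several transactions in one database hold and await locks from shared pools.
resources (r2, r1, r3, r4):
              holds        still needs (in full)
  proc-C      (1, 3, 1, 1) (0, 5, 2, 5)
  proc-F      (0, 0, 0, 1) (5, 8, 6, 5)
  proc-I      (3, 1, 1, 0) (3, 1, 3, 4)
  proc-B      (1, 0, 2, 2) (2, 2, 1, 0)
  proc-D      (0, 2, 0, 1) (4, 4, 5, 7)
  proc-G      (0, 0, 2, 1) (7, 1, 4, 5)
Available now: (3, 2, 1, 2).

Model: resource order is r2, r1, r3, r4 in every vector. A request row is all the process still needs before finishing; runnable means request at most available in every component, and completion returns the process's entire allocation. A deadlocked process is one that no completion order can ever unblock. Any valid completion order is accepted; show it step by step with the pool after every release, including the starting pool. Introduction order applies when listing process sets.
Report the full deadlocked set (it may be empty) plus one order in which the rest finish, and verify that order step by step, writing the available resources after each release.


The deadlocked set is proc-C, proc-F, proc-D and proc-G.
Key observation: proc-B, proc-I can finish, but then (7, 3, 4, 4) is all there is, and the blocked group's r4 demands exceed it.
One completion order for the rest: proc-B, proc-I. Check, step by step:
  pool = (3, 2, 1, 2)
  proc-B: need (2, 2, 1, 0) fits (3, 2, 1, 2); releases (1, 0, 2, 2), pool now (4, 2, 3, 4)
  proc-I: need (3, 1, 3, 4) fits (4, 2, 3, 4); releases (3, 1, 1, 0), pool now (7, 3, 4, 4)
None of the blocked processes ever fits:
  proc-C still needs (0, 5, 2, 5) but only (7, 3, 4, 4) is free — short on r1 and r4
  proc-F still needs (5, 8, 6, 5) but only (7, 3, 4, 4) is free — short on r1, r3 and r4
  proc-D still needs (4, 4, 5, 7) but only (7, 3, 4, 4) is free — short on r1, r3 and r4
  proc-G still needs (7, 1, 4, 5) but only (7, 3, 4, 4) is free — short on r4


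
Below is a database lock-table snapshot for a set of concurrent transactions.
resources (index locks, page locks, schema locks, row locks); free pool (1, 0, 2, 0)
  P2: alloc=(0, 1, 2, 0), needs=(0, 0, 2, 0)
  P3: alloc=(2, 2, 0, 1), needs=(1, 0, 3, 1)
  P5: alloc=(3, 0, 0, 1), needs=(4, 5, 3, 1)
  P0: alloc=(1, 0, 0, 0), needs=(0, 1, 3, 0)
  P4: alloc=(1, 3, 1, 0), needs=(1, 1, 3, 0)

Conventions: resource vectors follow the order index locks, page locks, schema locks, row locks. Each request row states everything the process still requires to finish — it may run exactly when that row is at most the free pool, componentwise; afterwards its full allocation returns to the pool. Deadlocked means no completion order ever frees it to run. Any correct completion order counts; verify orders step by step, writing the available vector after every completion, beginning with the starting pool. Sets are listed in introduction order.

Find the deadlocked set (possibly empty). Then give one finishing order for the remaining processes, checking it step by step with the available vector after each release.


The deadlocked set is P3 and P5.
Key observation: the wall is row locks: completing P2, P4, P0 brings the pool only to (3, 4, 5, 0), and all the rest need more.
The rest can finish in the order P2, P4, P0. Verifying each step:
  pool = (1, 0, 2, 0)
  P2 needs (0, 0, 2, 0) <= (1, 0, 2, 0) -> finishes; pool += (0, 1, 2, 0) = (1, 1, 4, 0)
  P4 needs (1, 1, 3, 0) <= (1, 1, 4, 0) -> finishes; pool += (1, 3, 1, 0) = (2, 4, 5, 0)
  P0 needs (0, 1, 3, 0) <= (2, 4, 5, 0) -> finishes; pool += (1, 0, 0, 0) = (3, 4, 5, 0)
The stuck group stays short no matter what:
  blocked: P3 wants (1, 0, 3, 1), pool (3, 4, 5, 0) — not enough row locks
  blocked: P5 wants (4, 5, 3, 1), pool (3, 4, 5, 0) — not enough index locks, page locks and row locks


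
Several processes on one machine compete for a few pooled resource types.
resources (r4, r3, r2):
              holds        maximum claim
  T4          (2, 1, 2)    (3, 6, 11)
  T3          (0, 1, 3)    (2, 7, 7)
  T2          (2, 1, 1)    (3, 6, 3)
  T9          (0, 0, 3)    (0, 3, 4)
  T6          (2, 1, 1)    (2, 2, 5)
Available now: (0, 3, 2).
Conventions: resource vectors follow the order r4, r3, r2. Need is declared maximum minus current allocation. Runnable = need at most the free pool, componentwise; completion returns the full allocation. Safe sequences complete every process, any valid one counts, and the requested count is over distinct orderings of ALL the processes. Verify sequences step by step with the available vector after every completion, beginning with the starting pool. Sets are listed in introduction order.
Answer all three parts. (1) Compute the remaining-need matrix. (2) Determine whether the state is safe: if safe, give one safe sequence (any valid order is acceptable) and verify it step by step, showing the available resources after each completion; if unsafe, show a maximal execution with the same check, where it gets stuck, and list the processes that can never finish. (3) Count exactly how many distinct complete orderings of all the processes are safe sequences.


(1) Remaining need (order r4, r3, r2):
  T4: (1, 5, 9)
  T3: (2, 6, 4)
  T2: (1, 5, 2)
  T9: (0, 3, 1)
  T6: (0, 1, 4)
(2) The state is UNSAFE.
Key observation: the pool after T9, T6 is (2, 4, 6); every surviving request exceeds it in r3, so progress ends there.
The run T9, T6 cannot be extended any further. Check, step by step:
  pool = (0, 3, 2)
  run T9 (needs (0, 3, 1), free (0, 3, 2)); after release of (0, 0, 3) the pool is (0, 3, 5)
  run T6 (needs (0, 1, 4), free (0, 3, 5)); after release of (2, 1, 1) the pool is (2, 4, 6)
  blocked: T4 wants (1, 5, 9), pool (2, 4, 6) — not enough r3 and r2
  blocked: T3 wants (2, 6, 4), pool (2, 4, 6) — not enough r3
  blocked: T2 wants (1, 5, 2), pool (2, 4, 6) — not enough r3
Processes that can never finish: T4, T3 and T2.
(3) The exact count: 0 of the possible complete orderings are safe sequences.


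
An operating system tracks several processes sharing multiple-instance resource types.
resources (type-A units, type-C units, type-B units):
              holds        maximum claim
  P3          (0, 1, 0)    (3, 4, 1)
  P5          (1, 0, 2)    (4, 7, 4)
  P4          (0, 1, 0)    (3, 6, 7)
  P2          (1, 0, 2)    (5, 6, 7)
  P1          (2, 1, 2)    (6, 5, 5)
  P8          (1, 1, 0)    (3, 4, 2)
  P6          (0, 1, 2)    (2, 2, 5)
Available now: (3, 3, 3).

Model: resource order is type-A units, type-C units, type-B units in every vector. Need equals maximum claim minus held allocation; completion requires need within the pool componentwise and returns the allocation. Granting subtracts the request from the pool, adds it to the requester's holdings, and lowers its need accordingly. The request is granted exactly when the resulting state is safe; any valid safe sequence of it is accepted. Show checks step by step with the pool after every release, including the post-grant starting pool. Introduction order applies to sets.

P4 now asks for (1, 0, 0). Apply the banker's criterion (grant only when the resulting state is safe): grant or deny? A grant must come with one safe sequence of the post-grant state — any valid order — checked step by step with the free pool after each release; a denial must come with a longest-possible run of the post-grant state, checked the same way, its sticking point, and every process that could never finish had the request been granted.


DENY. Granting would leave the state unsafe.
Key observation: after P6, P8, P3 the pool peaks at (3, 6, 5), and each blocked process is short somewhere: P5 on type-C units; P4 on type-B units; P2 on type-A units; P1 on type-A units.
After a pretend grant, a maximal execution: P6, P8, P3 — then nothing else fits. Check, step by step:
  pool = (2, 3, 3)
  run P6 (needs (2, 1, 3), free (2, 3, 3)); after release of (0, 1, 2) the pool is (2, 4, 5)
  run P8 (needs (2, 3, 2), free (2, 4, 5)); after release of (1, 1, 0) the pool is (3, 5, 5)
  run P3 (needs (3, 3, 1), free (3, 5, 5)); after release of (0, 1, 0) the pool is (3, 6, 5)
  P5 cannot run: need (3, 7, 2) vs free (3, 6, 5) (insufficient type-C units)
  P4 cannot run: need (2, 5, 7) vs free (3, 6, 5) (insufficient type-B units)
  P2 cannot run: need (4, 6, 5) vs free (3, 6, 5) (insufficient type-A units)
  P1 cannot run: need (4, 4, 3) vs free (3, 6, 5) (insufficient type-A units)
Post-grant, the permanently blocked set is P5, P4, P2 and P1.


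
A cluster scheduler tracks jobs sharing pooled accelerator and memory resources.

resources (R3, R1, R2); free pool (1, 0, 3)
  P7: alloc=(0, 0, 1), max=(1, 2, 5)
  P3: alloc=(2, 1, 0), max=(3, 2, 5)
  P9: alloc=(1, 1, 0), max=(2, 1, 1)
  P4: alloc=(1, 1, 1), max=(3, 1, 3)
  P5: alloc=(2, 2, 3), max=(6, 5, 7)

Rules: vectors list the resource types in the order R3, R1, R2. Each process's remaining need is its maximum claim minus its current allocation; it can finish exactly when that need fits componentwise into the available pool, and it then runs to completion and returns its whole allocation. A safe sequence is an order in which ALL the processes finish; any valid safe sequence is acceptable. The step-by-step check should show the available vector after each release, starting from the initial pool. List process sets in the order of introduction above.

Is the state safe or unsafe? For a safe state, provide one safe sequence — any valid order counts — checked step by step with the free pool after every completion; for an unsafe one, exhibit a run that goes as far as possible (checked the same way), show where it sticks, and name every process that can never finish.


SAFE — a valid safe sequence is P9, P4, P7, P3, P5.
Key observation: P9 is the earliest step where a requested resource binds exactly: need (1, 0, 1), pool (1, 0, 3) at its turn.
Check, step by step:
  pool = (1, 0, 3)
  P9: need (1, 0, 1) fits (1, 0, 3); releases (1, 1, 0), pool now (2, 1, 3)
  P4: need (2, 0, 2) fits (2, 1, 3); releases (1, 1, 1), pool now (3, 2, 4)
  P7: need (1, 2, 4) fits (3, 2, 4); releases (0, 0, 1), pool now (3, 2, 5)
  P3: need (1, 1, 5) fits (3, 2, 5); releases (2, 1, 0), pool now (5, 3, 5)
  P5: need (4, 3, 4) fits (5, 3, 5); releases (2, 2, 3), pool now (7, 5, 8)


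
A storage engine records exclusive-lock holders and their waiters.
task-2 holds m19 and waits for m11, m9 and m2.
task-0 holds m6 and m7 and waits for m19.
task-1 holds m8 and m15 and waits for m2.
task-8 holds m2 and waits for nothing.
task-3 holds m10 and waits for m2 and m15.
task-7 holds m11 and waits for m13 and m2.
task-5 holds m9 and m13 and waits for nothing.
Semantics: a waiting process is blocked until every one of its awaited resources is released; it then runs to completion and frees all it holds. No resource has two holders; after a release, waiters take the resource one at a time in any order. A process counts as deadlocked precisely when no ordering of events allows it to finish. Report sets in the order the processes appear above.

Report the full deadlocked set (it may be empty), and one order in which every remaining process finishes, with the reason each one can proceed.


The deadlocked set is empty.
Key observation: the wait relation is loop-free; peeling off processes with no waits unwinds the whole state.
The rest can finish in the order task-5, task-8, task-7, task-2, task-1, task-0, task-3.
Step-by-step check:
  task-5: no waits; runs immediately, freeing m9 and m13
  task-8: no waits; runs immediately, freeing m2
  task-7 waits on m13 and m2 — all released -> runs and releases m11
  task-2 waits on m11, m9 and m2 — all released -> runs and releases m19
  task-1 waits on m2 — all released -> runs and releases m8 and m15
  task-0 waits on m19 — all released -> runs and releases m6 and m7
  task-3 waits on m2 and m15 — all released -> runs and releases m10


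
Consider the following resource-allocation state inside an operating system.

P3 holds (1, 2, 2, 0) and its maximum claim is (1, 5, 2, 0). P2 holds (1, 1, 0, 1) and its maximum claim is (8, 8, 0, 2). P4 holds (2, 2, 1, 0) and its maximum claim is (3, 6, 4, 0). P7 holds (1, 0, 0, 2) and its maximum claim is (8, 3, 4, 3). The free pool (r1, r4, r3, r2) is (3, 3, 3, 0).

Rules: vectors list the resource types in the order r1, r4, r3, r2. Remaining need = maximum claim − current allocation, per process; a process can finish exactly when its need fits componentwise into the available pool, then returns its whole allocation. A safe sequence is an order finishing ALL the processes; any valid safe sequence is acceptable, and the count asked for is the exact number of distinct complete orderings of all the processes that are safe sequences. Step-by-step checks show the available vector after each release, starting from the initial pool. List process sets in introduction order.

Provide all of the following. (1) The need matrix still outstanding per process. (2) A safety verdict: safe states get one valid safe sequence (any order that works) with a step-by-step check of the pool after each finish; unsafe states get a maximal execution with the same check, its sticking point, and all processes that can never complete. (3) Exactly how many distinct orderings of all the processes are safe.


(1) Outstanding need per process (order r1, r4, r3, r2):
  P3: (0, 3, 0, 0)
  P2: (7, 7, 0, 1)
  P4: (1, 4, 3, 0)
  P7: (7, 3, 4, 1)
(2) UNSAFE — no complete ordering exists.
Key observation: the pool after P3, P4 is (6, 7, 6, 0); every surviving request exceeds it in r1, so progress ends there.
The run P3, P4 cannot be extended any further. Check, step by step:
  pool = (3, 3, 3, 0)
  P3: need (0, 3, 0, 0) fits (3, 3, 3, 0); releases (1, 2, 2, 0), pool now (4, 5, 5, 0)
  P4: need (1, 4, 3, 0) fits (4, 5, 5, 0); releases (2, 2, 1, 0), pool now (6, 7, 6, 0)
  P2 still needs (7, 7, 0, 1) but only (6, 7, 6, 0) is free — short on r1 and r2
  P7 still needs (7, 3, 4, 1) but only (6, 7, 6, 0) is free — short on r1 and r2
Permanently blocked: P2 and P7.
(3) The exact count: 0 of the possible complete orderings are safe sequences.


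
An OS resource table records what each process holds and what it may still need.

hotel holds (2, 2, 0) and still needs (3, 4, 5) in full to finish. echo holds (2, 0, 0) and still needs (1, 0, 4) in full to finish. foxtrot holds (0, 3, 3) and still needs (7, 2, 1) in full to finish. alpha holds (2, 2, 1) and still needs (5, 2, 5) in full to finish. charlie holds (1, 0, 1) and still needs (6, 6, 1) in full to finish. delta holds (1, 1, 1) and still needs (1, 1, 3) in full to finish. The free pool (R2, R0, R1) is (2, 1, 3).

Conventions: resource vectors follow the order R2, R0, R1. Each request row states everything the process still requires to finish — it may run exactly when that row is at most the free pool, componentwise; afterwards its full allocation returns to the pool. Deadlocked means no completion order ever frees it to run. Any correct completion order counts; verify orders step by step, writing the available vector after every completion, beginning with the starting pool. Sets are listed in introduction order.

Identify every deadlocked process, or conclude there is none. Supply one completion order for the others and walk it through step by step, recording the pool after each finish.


Deadlocked: hotel, foxtrot, alpha and charlie.
Key observation: after delta, echo the pool peaks at (5, 2, 4), and each blocked process is short somewhere: hotel on R0, R1; foxtrot on R2; alpha on R1; charlie on R2, R0.
A valid finishing order for the others: delta, echo. Check, step by step:
  pool = (2, 1, 3)
  delta: need (1, 1, 3) fits (2, 1, 3); releases (1, 1, 1), pool now (3, 2, 4)
  echo: need (1, 0, 4) fits (3, 2, 4); releases (2, 0, 0), pool now (5, 2, 4)
None of the blocked processes ever fits:
  hotel cannot run: need (3, 4, 5) vs free (5, 2, 4) (insufficient R0 and R1)
  foxtrot cannot run: need (7, 2, 1) vs free (5, 2, 4) (insufficient R2)
  alpha cannot run: need (5, 2, 5) vs free (5, 2, 4) (insufficient R1)
  charlie cannot run: need (6, 6, 1) vs free (5, 2, 4) (insufficient R2 and R0)


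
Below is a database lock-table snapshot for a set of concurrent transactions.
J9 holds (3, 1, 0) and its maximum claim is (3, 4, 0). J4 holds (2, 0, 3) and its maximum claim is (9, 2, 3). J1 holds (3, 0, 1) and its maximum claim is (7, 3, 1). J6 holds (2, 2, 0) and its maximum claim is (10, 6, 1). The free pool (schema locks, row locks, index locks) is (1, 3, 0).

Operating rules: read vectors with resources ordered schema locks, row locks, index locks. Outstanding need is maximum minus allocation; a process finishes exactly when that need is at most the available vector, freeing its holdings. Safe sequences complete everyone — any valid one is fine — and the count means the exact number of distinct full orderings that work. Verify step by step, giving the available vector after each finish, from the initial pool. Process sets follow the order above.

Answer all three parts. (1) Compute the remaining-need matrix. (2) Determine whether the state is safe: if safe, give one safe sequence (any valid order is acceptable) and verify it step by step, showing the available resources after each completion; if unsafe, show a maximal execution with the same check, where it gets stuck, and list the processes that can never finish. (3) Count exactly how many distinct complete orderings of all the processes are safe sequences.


(1) Remaining need (order schema locks, row locks, index locks):
  J9: (0, 3, 0)
  J4: (7, 2, 0)
  J1: (4, 3, 0)
  J6: (8, 4, 1)
(2) SAFE, for example via the order J9, J1, J4, J6.
Key observation: J9 is the earliest step where a requested resource binds exactly: need (0, 3, 0), pool (1, 3, 0) at its turn.
Step-by-step check:
  pool = (1, 3, 0)
  J9: need (0, 3, 0) fits (1, 3, 0); releases (3, 1, 0), pool now (4, 4, 0)
  J1: need (4, 3, 0) fits (4, 4, 0); releases (3, 0, 1), pool now (7, 4, 1)
  J4: need (7, 2, 0) fits (7, 4, 1); releases (2, 0, 3), pool now (9, 4, 4)
  J6: need (8, 4, 1) fits (9, 4, 4); releases (2, 2, 0), pool now (11, 6, 4)
(3) The exact count: 1 of the possible complete orderings is a safe sequence.


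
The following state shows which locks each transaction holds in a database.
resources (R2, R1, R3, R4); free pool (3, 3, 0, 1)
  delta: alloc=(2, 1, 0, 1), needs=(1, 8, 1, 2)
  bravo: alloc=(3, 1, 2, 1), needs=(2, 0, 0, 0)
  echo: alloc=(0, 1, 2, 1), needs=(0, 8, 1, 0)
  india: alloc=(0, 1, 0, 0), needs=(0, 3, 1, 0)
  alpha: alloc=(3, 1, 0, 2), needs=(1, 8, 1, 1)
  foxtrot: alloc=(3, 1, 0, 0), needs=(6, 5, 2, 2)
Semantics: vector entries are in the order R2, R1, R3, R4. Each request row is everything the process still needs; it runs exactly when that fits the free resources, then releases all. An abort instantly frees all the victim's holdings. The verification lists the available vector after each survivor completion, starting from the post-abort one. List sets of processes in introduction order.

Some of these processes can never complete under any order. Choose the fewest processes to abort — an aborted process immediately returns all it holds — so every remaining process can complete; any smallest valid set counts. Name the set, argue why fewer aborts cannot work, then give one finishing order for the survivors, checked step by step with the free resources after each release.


Minimum abort set: delta and alpha.
Key observation: the deadlocked echo becomes finishable only because delta and alpha released (5, 2, 0, 3); it completes at step 4 below.
No one abort is enough; case by case: delta alone leaves echo blocked (short on R1); bravo alone leaves delta blocked (short on R1); echo alone leaves delta blocked (short on R1); india alone leaves delta blocked (short on R1); alpha alone leaves delta blocked (short on R1); foxtrot alone leaves delta blocked (short on R1).
Survivors finish in the order: bravo, foxtrot, india, echo. Verifying each step (pool after the aborts first):
  pool = (8, 5, 0, 4)
  run bravo (needs (2, 0, 0, 0), free (8, 5, 0, 4)); after release of (3, 1, 2, 1) the pool is (11, 6, 2, 5)
  run foxtrot (needs (6, 5, 2, 2), free (11, 6, 2, 5)); after release of (3, 1, 0, 0) the pool is (14, 7, 2, 5)
  run india (needs (0, 3, 1, 0), free (14, 7, 2, 5)); after release of (0, 1, 0, 0) the pool is (14, 8, 2, 5)
  run echo (needs (0, 8, 1, 0), free (14, 8, 2, 5)); after release of (0, 1, 2, 1) the pool is (14, 9, 4, 6)


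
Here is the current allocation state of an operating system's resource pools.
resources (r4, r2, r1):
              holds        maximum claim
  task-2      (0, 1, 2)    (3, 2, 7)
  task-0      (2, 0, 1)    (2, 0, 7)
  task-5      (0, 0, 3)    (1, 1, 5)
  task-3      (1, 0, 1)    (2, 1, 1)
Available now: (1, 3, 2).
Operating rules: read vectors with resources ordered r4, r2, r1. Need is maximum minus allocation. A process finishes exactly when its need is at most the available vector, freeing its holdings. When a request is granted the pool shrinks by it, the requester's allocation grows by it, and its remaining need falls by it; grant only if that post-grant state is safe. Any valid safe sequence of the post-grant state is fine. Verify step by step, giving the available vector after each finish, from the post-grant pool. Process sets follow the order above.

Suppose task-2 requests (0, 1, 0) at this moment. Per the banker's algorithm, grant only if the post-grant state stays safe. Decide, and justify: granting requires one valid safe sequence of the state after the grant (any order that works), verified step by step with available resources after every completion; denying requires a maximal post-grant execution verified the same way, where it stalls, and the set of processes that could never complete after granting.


GRANT. The post-grant state is safe; one safe sequence: task-5, task-3, task-0, task-2.
Key observation: the transfer keeps a workable pool ((1, 2, 2)); task-5 starts the safe sequence.
Step-by-step check of the post-grant state:
  pool = (1, 2, 2)
  task-5: need (1, 1, 2) fits (1, 2, 2); releases (0, 0, 3), pool now (1, 2, 5)
  task-3: need (1, 1, 0) fits (1, 2, 5); releases (1, 0, 1), pool now (2, 2, 6)
  task-0: need (0, 0, 6) fits (2, 2, 6); releases (2, 0, 1), pool now (4, 2, 7)
  task-2: need (3, 0, 5) fits (4, 2, 7); releases (0, 2, 2), pool now (4, 4, 9)


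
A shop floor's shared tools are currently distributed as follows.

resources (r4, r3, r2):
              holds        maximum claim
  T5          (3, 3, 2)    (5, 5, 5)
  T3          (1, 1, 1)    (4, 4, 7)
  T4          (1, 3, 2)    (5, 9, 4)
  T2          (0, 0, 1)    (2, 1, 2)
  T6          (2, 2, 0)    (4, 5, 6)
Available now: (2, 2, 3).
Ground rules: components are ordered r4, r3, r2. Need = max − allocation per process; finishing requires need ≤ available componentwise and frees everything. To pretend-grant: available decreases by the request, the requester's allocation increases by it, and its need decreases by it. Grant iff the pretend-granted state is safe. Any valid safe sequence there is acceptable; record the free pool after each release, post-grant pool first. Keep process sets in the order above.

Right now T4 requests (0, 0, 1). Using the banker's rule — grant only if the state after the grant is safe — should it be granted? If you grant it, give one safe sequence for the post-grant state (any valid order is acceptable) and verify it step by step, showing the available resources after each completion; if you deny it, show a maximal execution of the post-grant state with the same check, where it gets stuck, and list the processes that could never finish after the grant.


DENY. Granting would leave the state unsafe.
Key observation: after T2, T5 the pool peaks at (5, 5, 5), and each blocked process is short somewhere: T3 on r2; T4 on r3; T6 on r2.
Pretend the grant happened; the run T2, T5 goes as far as possible. Check, step by step:
  pool = (2, 2, 2)
  T2: need (2, 1, 1) fits (2, 2, 2); releases (0, 0, 1), pool now (2, 2, 3)
  T5: need (2, 2, 3) fits (2, 2, 3); releases (3, 3, 2), pool now (5, 5, 5)
  T3 still needs (3, 3, 6) but only (5, 5, 5) is free — short on r2
  T4 still needs (4, 6, 1) but only (5, 5, 5) is free — short on r3
  T6 still needs (2, 3, 6) but only (5, 5, 5) is free — short on r2
Post-grant, the permanently blocked set is T3, T4 and T6.


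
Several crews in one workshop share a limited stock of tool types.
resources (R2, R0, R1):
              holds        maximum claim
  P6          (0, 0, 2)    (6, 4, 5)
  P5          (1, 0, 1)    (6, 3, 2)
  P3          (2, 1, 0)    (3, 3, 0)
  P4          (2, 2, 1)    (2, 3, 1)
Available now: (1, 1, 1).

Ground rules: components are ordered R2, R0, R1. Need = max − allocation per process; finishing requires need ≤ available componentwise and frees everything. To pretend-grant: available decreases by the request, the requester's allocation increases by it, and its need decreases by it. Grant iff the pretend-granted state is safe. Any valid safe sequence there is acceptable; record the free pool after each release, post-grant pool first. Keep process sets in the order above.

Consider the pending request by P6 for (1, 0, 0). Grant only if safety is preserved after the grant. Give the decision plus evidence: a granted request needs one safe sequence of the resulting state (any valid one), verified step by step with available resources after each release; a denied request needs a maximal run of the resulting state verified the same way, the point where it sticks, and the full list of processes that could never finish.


DENY: after the grant no complete ordering would exist.
Key observation: after P4, P3 complete, (4, 4, 2) is the best the pool ever gets, yet each leftover process wants more R2.
On the post-grant state, P4, P3 is a maximal run — nothing extends it. Walking it through:
  pool = (0, 1, 1)
  P4: need (0, 1, 0) fits (0, 1, 1); releases (2, 2, 1), pool now (2, 3, 2)
  P3: need (1, 2, 0) fits (2, 3, 2); releases (2, 1, 0), pool now (4, 4, 2)
  blocked: P6 wants (5, 4, 3), pool (4, 4, 2) — not enough R2 and R1
  blocked: P5 wants (5, 3, 1), pool (4, 4, 2) — not enough R2
Post-grant, the permanently blocked set is P6 and P5.


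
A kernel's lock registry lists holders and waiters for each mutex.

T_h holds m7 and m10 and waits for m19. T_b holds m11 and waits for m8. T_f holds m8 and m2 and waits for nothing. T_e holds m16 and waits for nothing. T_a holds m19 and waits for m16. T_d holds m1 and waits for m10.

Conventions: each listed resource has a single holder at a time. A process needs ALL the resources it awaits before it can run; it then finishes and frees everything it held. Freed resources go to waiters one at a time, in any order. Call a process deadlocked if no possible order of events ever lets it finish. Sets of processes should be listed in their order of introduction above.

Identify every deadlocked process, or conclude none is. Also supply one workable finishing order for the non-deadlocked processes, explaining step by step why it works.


Nothing here is deadlocked.
Key observation: although several processes wait, no cycle exists — each chain bottoms out at a free runner.
The rest can finish in the order T_e, T_a, T_f, T_h, T_d, T_b.
Verifying each step:
  run T_e (it waits on nothing); releases m16
  T_a: everything it awaited (m16) is free; runs, freeing m19
  run T_f (it waits on nothing); releases m8 and m2
  T_h: everything it awaited (m19) is free; runs, freeing m7 and m10
  T_d: everything it awaited (m10) is free; runs, freeing m1
  T_b: everything it awaited (m8) is free; runs, freeing m11


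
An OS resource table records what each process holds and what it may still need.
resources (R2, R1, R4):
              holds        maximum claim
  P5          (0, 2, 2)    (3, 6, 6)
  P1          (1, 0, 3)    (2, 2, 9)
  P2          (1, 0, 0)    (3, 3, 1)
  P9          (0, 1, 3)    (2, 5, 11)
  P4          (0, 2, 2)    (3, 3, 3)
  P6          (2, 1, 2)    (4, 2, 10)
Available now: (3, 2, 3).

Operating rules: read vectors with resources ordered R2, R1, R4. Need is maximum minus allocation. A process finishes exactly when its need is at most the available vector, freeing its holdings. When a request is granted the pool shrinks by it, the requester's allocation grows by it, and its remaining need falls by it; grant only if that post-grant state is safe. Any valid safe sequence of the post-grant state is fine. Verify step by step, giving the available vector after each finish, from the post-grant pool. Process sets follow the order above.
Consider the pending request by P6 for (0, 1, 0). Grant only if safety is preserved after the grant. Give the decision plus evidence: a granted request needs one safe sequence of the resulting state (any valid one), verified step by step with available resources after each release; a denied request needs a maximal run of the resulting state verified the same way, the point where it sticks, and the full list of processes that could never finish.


DENY: after the grant no complete ordering would exist.
Key observation: after P4, P2 the pool peaks at (4, 3, 5), and each blocked process is short somewhere: P5 on R1; P1 on R4; P9 on R1, R4; P6 on R4.
On the post-grant state, P4, P2 is a maximal run — nothing extends it. Check, step by step:
  pool = (3, 1, 3)
  P4: need (3, 1, 1) fits (3, 1, 3); releases (0, 2, 2), pool now (3, 3, 5)
  P2: need (2, 3, 1) fits (3, 3, 5); releases (1, 0, 0), pool now (4, 3, 5)
  P5 still needs (3, 4, 4) but only (4, 3, 5) is free — short on R1
  P1 still needs (1, 2, 6) but only (4, 3, 5) is free — short on R4
  P9 still needs (2, 4, 8) but only (4, 3, 5) is free — short on R1 and R4
  P6 still needs (2, 0, 8) but only (4, 3, 5) is free — short on R4
Processes that could never finish after the grant: P5, P1, P9 and P6.


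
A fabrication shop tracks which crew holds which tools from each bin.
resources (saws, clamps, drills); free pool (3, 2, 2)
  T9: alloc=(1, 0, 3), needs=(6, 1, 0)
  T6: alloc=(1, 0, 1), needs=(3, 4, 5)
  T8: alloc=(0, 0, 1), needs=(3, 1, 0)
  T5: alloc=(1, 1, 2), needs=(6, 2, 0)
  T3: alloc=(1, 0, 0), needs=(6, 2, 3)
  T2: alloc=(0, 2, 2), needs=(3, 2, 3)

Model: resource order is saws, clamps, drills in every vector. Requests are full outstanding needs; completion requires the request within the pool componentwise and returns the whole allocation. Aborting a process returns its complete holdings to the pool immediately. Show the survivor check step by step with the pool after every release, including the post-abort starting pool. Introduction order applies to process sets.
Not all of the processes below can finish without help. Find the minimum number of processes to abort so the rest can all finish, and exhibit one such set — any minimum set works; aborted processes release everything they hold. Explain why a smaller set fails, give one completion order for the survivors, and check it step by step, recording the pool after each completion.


The answer: abort T9 and T5.
Key observation: the returned (2, 1, 5) from T9 and T5 is what brings T3 — unrunnable before, under any order — into play at step 4.
No one abort is enough; case by case: T9 alone leaves T5 blocked (short on saws); T6 alone leaves T9 blocked (short on saws); T8 alone leaves T9 blocked (short on saws); T5 alone leaves T9 blocked (short on saws); T3 alone leaves T9 blocked (short on saws); T2 alone leaves T9 blocked (short on saws).
Survivors finish in the order: T8, T2, T6, T3. Walking it through (pool after the aborts first):
  pool = (5, 3, 7)
  T8 needs (3, 1, 0) <= (5, 3, 7) -> finishes; pool += (0, 0, 1) = (5, 3, 8)
  T2 needs (3, 2, 3) <= (5, 3, 8) -> finishes; pool += (0, 2, 2) = (5, 5, 10)
  T6 needs (3, 4, 5) <= (5, 5, 10) -> finishes; pool += (1, 0, 1) = (6, 5, 11)
  T3 needs (6, 2, 3) <= (6, 5, 11) -> finishes; pool += (1, 0, 0) = (7, 5, 11)


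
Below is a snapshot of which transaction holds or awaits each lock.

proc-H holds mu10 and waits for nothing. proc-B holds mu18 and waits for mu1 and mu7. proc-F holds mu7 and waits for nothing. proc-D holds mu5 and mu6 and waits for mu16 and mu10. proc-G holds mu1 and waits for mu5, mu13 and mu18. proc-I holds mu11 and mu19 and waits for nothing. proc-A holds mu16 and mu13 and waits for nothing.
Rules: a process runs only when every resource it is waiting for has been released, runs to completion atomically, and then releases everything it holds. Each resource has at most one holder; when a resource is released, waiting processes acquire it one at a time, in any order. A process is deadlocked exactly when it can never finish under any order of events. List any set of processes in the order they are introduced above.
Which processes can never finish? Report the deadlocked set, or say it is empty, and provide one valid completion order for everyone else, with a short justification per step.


The deadlocked set is proc-B and proc-G.
Key observation: along proc-B -> proc-G -> proc-B, each member waits on what the next one holds — a deadlock; no other process is dragged down with it.
The rest can finish in the order proc-F, proc-H, proc-I, proc-A, proc-D.
Step-by-step check:
  proc-F waits on nothing -> runs at once and releases mu7
  proc-H waits on nothing -> runs at once and releases mu10
  proc-I waits on nothing -> runs at once and releases mu11 and mu19
  proc-A waits on nothing -> runs at once and releases mu16 and mu13
  proc-D: everything it awaited (mu16 and mu10) is free; runs, freeing mu5 and mu6


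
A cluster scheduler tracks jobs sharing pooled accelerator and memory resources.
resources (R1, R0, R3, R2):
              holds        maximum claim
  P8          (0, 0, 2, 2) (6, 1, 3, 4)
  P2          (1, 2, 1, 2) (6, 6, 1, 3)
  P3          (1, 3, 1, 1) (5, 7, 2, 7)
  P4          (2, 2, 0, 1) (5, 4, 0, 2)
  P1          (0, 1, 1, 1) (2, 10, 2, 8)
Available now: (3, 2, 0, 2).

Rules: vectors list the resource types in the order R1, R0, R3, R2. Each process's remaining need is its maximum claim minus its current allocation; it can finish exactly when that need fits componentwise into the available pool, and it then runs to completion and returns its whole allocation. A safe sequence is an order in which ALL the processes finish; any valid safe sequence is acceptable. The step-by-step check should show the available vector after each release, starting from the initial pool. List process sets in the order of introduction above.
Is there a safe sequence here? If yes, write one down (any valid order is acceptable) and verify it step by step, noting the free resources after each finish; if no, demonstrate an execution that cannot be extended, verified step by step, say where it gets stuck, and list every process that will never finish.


SAFE, for example via the order P4, P2, P8, P3, P1.
Key observation: reading the order forward, P4 is the first process whose need (3, 2, 0, 1) meets the free pool (3, 2, 0, 2) exactly on a resource it requests.
Verifying each step:
  pool = (3, 2, 0, 2)
  P4: need (3, 2, 0, 1) fits (3, 2, 0, 2); releases (2, 2, 0, 1), pool now (5, 4, 0, 3)
  P2: need (5, 4, 0, 1) fits (5, 4, 0, 3); releases (1, 2, 1, 2), pool now (6, 6, 1, 5)
  P8: need (6, 1, 1, 2) fits (6, 6, 1, 5); releases (0, 0, 2, 2), pool now (6, 6, 3, 7)
  P3: need (4, 4, 1, 6) fits (6, 6, 3, 7); releases (1, 3, 1, 1), pool now (7, 9, 4, 8)
  P1: need (2, 9, 1, 7) fits (7, 9, 4, 8); releases (0, 1, 1, 1), pool now (7, 10, 5, 9)


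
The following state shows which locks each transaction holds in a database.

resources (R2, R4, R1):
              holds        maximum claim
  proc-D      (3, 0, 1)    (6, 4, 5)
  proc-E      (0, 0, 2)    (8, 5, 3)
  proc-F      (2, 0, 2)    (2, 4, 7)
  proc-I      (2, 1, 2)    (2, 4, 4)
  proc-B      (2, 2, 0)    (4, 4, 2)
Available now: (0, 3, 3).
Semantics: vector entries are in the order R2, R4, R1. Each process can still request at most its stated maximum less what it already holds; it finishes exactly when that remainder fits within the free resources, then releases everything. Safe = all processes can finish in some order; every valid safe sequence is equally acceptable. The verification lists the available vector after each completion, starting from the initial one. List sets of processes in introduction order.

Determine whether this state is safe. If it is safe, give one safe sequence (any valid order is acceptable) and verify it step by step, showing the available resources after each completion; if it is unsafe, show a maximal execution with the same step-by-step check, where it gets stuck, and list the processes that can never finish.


SAFE, for example via the order proc-I, proc-F, proc-B, proc-D, proc-E.
Key observation: the first exact fit in this order is proc-I — it needs (0, 3, 2) with (0, 3, 3) free, meeting a requested resource to the last unit.
Step-by-step check:
  pool = (0, 3, 3)
  proc-I: need (0, 3, 2) fits (0, 3, 3); releases (2, 1, 2), pool now (2, 4, 5)
  proc-F: need (0, 4, 5) fits (2, 4, 5); releases (2, 0, 2), pool now (4, 4, 7)
  proc-B: need (2, 2, 2) fits (4, 4, 7); releases (2, 2, 0), pool now (6, 6, 7)
  proc-D: need (3, 4, 4) fits (6, 6, 7); releases (3, 0, 1), pool now (9, 6, 8)
  proc-E: need (8, 5, 1) fits (9, 6, 8); releases (0, 0, 2), pool now (9, 6, 10)
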